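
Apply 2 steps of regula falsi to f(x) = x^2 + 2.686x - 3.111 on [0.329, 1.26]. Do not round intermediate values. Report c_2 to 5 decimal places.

False-position update: c = (a·f(b) − b·f(a))/(f(b) − f(a)); replace the endpoint whose sign matches f(c).
f(0.329000) = -2.119065, f(1.260000) = 1.860960
step 1: c = 0.824688, f(c) = -0.215779 < 0 → new bracket [0.824688, 1.260000]
step 2: c = 0.869918, f(c) = -0.017643 < 0 → new bracket [0.869918, 1.260000]

0.86992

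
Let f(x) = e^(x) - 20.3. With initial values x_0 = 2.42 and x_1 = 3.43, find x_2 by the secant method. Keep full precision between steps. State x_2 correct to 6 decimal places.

2.885834

f(x_0) = -9.054141, f(x_1) = 10.576643
x_2 = 3.430000 - (10.576643)·(3.430000 - 2.420000)/(10.576643 - (-9.054141)) = 2.885834; f(x_2) = -2.381499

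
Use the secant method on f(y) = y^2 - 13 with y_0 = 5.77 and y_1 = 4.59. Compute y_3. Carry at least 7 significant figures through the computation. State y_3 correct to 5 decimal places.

f(y_0) = 20.292900, f(y_1) = 8.068100
y_2 = 4.590000 - (8.068100)·(4.590000 - 5.770000)/(8.068100 - (20.292900)) = 3.811226; f(y_2) = 1.525443
y_3 = 3.811226 - (1.525443)·(3.811226 - 4.590000)/(1.525443 - (8.068100)) = 3.629652; f(y_3) = 0.174374

3.62965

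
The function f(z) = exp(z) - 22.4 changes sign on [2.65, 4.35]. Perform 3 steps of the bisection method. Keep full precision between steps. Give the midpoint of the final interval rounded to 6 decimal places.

f(2.650000) = -8.245961, f(4.350000) = 55.078463 (opposite signs)
step 1: m = 3.500000, f(m) = 10.715452 > 0 → root in [2.650000, 3.500000]
step 2: m = 3.075000, f(m) = -0.750118 < 0 → root in [3.075000, 3.500000]
step 3: m = 3.287500, f(m) = 4.375840 > 0 → root in [3.075000, 3.287500]
Midpoint of [3.075000, 3.287500] = 3.181250

3.181250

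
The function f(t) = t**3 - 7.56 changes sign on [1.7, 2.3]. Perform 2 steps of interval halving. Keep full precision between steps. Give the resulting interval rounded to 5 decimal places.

f(1.700000) = -2.647000, f(2.300000) = 4.607000 (opposite signs)
step 1: m = 2.000000, f(m) = 0.440000 > 0 → root in [1.700000, 2.000000]
step 2: m = 1.850000, f(m) = -1.228375 < 0 → root in [1.850000, 2.000000]

[1.85000, 2.00000]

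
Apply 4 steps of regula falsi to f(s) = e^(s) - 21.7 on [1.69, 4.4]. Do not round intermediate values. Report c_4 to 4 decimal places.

f(1.690000) = -16.280519, f(4.400000) = 59.750869
step 1: c = 2.270289, f(c) = -12.017798 < 0 → new bracket [2.270289, 4.400000]
step 2: c = 2.626913, f(c) = -7.868987 < 0 → new bracket [2.626913, 4.400000]
step 3: c = 2.833249, f(c) = -4.699391 < 0 → new bracket [2.833249, 4.400000]
step 4: c = 2.947489, f(c) = -2.641965 < 0 → new bracket [2.947489, 4.400000]

2.9475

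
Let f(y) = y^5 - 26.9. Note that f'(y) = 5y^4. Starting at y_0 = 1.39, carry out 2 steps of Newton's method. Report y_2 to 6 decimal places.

Newton update: y ← y − f(y)/f'(y).
y_0 = 1.390000: f = -21.711116, f' = 18.665052 → y_1 = 1.390000 - (-21.711116)/(18.665052) = 2.553196
y_1 = 2.553196: f = 81.597780, f' = 212.474436 → y_2 = 2.553196 - (81.597780)/(212.474436) = 2.169160

2.169160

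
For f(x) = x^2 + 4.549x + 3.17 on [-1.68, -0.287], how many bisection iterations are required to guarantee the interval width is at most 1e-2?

Initial width b − a = -0.287 − -1.68 = 1.393000.
After n steps the width is (b−a)/2^n; need (b−a)/2^n ≤ 1e-2.
So n ≥ log₂(1.393000/1e-2) = log₂(139.3000) ≈ 7.1221.
Hence n = 8.

8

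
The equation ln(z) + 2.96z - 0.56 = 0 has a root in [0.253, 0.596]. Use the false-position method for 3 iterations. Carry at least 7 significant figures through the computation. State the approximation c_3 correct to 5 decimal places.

False-position update: c = (a·f(b) − b·f(a))/(f(b) − f(a)); replace the endpoint whose sign matches f(c).
f(0.253000) = -1.185486, f(0.596000) = 0.686645
step 1: c = 0.470197, f(c) = 0.077181 > 0 → new bracket [0.253000, 0.470197]
step 2: c = 0.456921, f(c) = 0.009241 > 0 → new bracket [0.253000, 0.456921]
step 3: c = 0.455344, f(c) = 0.001114 > 0 → new bracket [0.253000, 0.455344]

0.45534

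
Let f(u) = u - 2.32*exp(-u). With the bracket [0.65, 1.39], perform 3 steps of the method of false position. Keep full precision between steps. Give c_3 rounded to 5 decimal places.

0.92251

f(0.650000) = -0.561146, f(1.390000) = 0.812145
step 1: c = 0.952374, f(c) = 0.057263 > 0 → new bracket [0.650000, 0.952374]
step 2: c = 0.924375, f(c) = 0.003848 > 0 → new bracket [0.650000, 0.924375]
step 3: c = 0.922507, f(c) = 0.000257 > 0 → new bracket [0.650000, 0.922507]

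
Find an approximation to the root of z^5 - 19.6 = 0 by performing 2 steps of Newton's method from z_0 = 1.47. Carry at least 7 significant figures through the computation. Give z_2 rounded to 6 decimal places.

1.849947

Newton update: z ← z − f(z)/f'(z).
f'(z) = 5z^4
z_0 = 1.470000: f = -12.735851, f' = 23.347444 → z_1 = 1.470000 - (-12.735851)/(23.347444) = 2.015492
z_1 = 2.015492: f = 13.658736, f' = 82.507722 → z_2 = 2.015492 - (13.658736)/(82.507722) = 1.849947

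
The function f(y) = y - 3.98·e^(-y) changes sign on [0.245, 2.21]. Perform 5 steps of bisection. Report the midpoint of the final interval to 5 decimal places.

1.19680

f(0.245000) = -2.870164, f(2.210000) = 1.773391 (opposite signs)
step 1: m = 1.227500, f(m) = 0.061264 > 0 → root in [0.245000, 1.227500]
step 2: m = 0.736250, f(m) = -1.169798 < 0 → root in [0.736250, 1.227500]
step 3: m = 0.981875, f(m) = -0.509065 < 0 → root in [0.981875, 1.227500]
step 4: m = 1.104688, f(m) = -0.213944 < 0 → root in [1.104688, 1.227500]
step 5: m = 1.166094, f(m) = -0.074001 < 0 → root in [1.166094, 1.227500]
Midpoint of [1.166094, 1.227500] = 1.196797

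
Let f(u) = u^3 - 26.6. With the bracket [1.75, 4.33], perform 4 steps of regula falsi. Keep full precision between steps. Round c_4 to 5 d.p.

f(1.750000) = -21.240625, f(4.330000) = 54.582737
step 1: c = 2.472743, f(c) = -11.480515 < 0 → new bracket [2.472743, 4.330000]
step 2: c = 2.795498, f(c) = -4.753707 < 0 → new bracket [2.795498, 4.330000]
step 3: c = 2.918434, f(c) = -1.742943 < 0 → new bracket [2.918434, 4.330000]
step 4: c = 2.962114, f(c) = -0.610066 < 0 → new bracket [2.962114, 4.330000]

2.96211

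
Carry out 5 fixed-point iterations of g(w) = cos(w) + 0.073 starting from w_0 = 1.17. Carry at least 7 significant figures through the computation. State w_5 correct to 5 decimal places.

w_1 = g(1.170000) = 0.463152
w_2 = g(0.463152) = 0.967649
w_3 = g(0.967649) = 0.640237
w_4 = g(0.640237) = 0.874954
w_5 = g(0.874954) = 0.714032

0.71403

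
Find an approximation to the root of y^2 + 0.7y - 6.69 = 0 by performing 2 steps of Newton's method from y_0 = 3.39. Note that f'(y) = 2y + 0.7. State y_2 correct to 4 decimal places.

y_0 = 3.390000: f = 7.175100, f' = 7.480000 → y_1 = 3.390000 - (7.175100)/(7.480000) = 2.430762
y_1 = 2.430762: f = 0.920137, f' = 5.561524 → y_2 = 2.430762 - (0.920137)/(5.561524) = 2.265315

2.2653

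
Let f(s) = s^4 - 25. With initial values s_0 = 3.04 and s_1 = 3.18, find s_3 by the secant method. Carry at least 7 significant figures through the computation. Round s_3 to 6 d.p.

f(s_0) = 60.407171, f(s_1) = 77.260634
s_2 = 3.180000 - (77.260634)·(3.180000 - 3.040000)/(77.260634 - (60.407171)) = 2.538204; f(s_2) = 16.505529
s_3 = 2.538204 - (16.505529)·(2.538204 - 3.180000)/(16.505529 - (77.260634)) = 2.363845; f(s_3) = 6.223098

2.363845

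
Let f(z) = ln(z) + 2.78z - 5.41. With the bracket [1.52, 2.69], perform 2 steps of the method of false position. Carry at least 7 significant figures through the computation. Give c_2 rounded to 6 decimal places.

1.745743

f(1.520000) = -0.765690, f(2.690000) = 3.057741
step 1: c = 1.754307, f(c) = 0.029048 > 0 → new bracket [1.520000, 1.754307]
step 2: c = 1.745743, f(c) = 0.000346 > 0 → new bracket [1.520000, 1.745743]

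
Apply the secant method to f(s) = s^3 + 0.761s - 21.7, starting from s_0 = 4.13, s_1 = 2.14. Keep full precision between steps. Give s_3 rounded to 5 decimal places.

2.75434

Secant update: s_(k+1) = s_k − f(s_k)·(s_k − s_(k-1))/(f(s_k) − f(s_(k-1))).
f(s_0) = 51.887927, f(s_1) = -10.271116
s_2 = 2.140000 - (-10.271116)·(2.140000 - 4.130000)/(-10.271116 - (51.887927)) = 2.468826; f(s_2) = -4.773474
s_3 = 2.468826 - (-4.773474)·(2.468826 - 2.140000)/(-4.773474 - (-10.271116)) = 2.754338; f(s_3) = 1.291506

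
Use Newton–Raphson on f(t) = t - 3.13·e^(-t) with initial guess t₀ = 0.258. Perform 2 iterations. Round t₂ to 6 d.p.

f'(t) = 1 + 3.13·e^(-t)
t_0 = 0.258000: f = -2.160223, f' = 3.418223 → t_1 = 0.258000 - (-2.160223)/(3.418223) = 0.889973
t_1 = 0.889973: f = -0.395415, f' = 2.285388 → t_2 = 0.889973 - (-0.395415)/(2.285388) = 1.062991

1.062991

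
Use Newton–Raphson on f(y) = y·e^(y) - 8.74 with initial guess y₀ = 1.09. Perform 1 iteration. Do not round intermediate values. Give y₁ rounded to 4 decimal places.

f'(y) = (y + 1)·e^(y)
y_0 = 1.090000: f = -5.498041, f' = 6.216233 → y_1 = 1.090000 - (-5.498041)/(6.216233) = 1.974465

1.9745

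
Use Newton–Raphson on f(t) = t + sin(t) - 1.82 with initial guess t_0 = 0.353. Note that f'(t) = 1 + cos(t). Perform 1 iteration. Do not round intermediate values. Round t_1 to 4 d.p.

t_0 = 0.353000: f = -1.121286, f' = 1.938340 → t_1 = 0.353000 - (-1.121286)/(1.938340) = 0.931477

0.9315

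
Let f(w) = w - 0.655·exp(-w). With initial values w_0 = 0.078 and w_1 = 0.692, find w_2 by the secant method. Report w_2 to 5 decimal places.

0.44135

f(w_0) = -0.527852, f(w_1) = 0.364124
w_2 = 0.692000 - (0.364124)·(0.692000 - 0.078000)/(0.364124 - (-0.527852)) = 0.441352; f(w_2) = 0.020078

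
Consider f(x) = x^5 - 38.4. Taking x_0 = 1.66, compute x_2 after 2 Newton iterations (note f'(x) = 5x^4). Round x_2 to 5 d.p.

x_0 = 1.660000: f = -25.795070, f' = 37.966657 → x_1 = 1.660000 - (-25.795070)/(37.966657) = 2.339414
x_1 = 2.339414: f = 31.670501, f' = 149.760811 → x_2 = 2.339414 - (31.670501)/(149.760811) = 2.127940

2.12794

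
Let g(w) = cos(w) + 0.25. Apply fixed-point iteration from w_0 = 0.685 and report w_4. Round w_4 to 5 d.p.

0.81679

w_1 = g(0.685000) = 1.024419
w_2 = g(1.024419) = 0.769595
w_3 = g(0.769595) = 0.968192
w_4 = g(0.968192) = 0.816790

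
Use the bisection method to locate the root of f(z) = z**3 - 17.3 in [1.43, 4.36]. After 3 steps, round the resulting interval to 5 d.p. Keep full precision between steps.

[2.52875, 2.89500]

f(1.430000) = -14.375793, f(4.360000) = 65.581856 (opposite signs)
step 1: m = 2.895000, f(m) = 6.963067 > 0 → root in [1.430000, 2.895000]
step 2: m = 2.162500, f(m) = -7.187271 < 0 → root in [2.162500, 2.895000]
step 3: m = 2.528750, f(m) = -1.129715 < 0 → root in [2.528750, 2.895000]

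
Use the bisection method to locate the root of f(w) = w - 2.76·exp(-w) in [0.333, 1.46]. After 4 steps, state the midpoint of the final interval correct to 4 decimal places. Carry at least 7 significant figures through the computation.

1.0022

f(0.333000) = -1.645286, f(1.460000) = 0.819028 (opposite signs)
step 1: m = 0.896500, f(m) = -0.229567 < 0 → root in [0.896500, 1.460000]
step 2: m = 1.178250, f(m) = 0.328675 > 0 → root in [0.896500, 1.178250]
step 3: m = 1.037375, f(m) = 0.059276 > 0 → root in [0.896500, 1.037375]
step 4: m = 0.966938, f(m) = -0.082541 < 0 → root in [0.966938, 1.037375]
Midpoint of [0.966938, 1.037375] = 1.002156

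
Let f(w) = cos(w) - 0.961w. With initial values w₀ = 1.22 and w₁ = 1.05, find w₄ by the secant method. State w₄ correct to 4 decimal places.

f(w_0) = -0.828774, f(w_1) = -0.511479
w_2 = 1.050000 - (-0.511479)·(1.050000 - 1.220000)/(-0.511479 - (-0.828774)) = 0.775961; f(w_2) = -0.031950
w_3 = 0.775961 - (-0.031950)·(0.775961 - 1.050000)/(-0.031950 - (-0.511479)) = 0.757702; f(w_3) = -0.001735
w_4 = 0.757702 - (-0.001735)·(0.757702 - 0.775961)/(-0.001735 - (-0.031950)) = 0.756654; f(w_4) = -0.000007

0.7567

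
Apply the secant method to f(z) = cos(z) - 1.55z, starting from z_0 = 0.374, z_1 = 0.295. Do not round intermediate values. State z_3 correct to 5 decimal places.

Secant update: z_(k+1) = z_k − f(z_k)·(z_k − z_(k-1))/(f(z_k) − f(z_(k-1))).
f(z_0) = 0.351173, f(z_1) = 0.499552
z_2 = 0.295000 - (0.499552)·(0.295000 - 0.374000)/(0.499552 - (0.351173)) = 0.560972; f(z_2) = -0.022769
z_3 = 0.560972 - (-0.022769)·(0.560972 - 0.295000)/(-0.022769 - (0.499552)) = 0.549378; f(z_3) = 0.001313

0.54938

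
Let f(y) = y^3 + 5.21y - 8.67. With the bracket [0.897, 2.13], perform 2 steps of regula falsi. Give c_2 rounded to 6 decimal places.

1.238496

False-position update: c = (a·f(b) − b·f(a))/(f(b) − f(a)); replace the endpoint whose sign matches f(c).
f(0.897000) = -3.274896, f(2.130000) = 12.090897
step 1: c = 1.159788, f(c) = -1.067464 < 0 → new bracket [1.159788, 2.130000]
step 2: c = 1.238496, f(c) = -0.317742 < 0 → new bracket [1.238496, 2.130000]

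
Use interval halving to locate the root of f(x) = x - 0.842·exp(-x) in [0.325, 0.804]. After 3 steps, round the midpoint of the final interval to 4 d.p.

0.5346

f(0.325000) = -0.283368, f(0.804000) = 0.427175 (opposite signs)
step 1: m = 0.564500, f(m) = 0.085701 > 0 → root in [0.325000, 0.564500]
step 2: m = 0.444750, f(m) = -0.094959 < 0 → root in [0.444750, 0.564500]
step 3: m = 0.504625, f(m) = -0.003717 < 0 → root in [0.504625, 0.564500]
Midpoint of [0.504625, 0.564500] = 0.534563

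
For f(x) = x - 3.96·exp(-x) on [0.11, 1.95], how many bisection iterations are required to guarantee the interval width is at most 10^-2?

8

Initial width b − a = 1.95 − 0.11 = 1.840000.
After n steps the width is (b−a)/2^n; need (b−a)/2^n ≤ 10^-2.
So n ≥ log₂(1.840000/10^-2) = log₂(184.0000) ≈ 7.5236.
Hence n = 8.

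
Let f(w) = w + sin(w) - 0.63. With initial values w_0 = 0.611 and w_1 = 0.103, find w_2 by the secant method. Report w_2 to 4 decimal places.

0.3231

f(w_0) = 0.554687, f(w_1) = -0.424182
w_2 = 0.103000 - (-0.424182)·(0.103000 - 0.611000)/(-0.424182 - (0.554687)) = 0.323136; f(w_2) = 0.010678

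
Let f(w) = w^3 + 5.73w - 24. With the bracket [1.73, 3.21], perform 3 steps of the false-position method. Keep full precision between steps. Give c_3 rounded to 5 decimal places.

2.22602

f(1.730000) = -8.909383, f(3.210000) = 27.469461
step 1: c = 2.092460, f(c) = -2.848595 < 0 → new bracket [2.092460, 3.210000]
step 2: c = 2.197461, f(c) = -0.797372 < 0 → new bracket [2.197461, 3.210000]
step 3: c = 2.226023, f(c) = -0.214537 < 0 → new bracket [2.226023, 3.210000]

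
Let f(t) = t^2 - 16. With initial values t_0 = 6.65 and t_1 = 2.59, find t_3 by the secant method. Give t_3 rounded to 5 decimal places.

f(t_0) = 28.222500, f(t_1) = -9.291900
t_2 = 2.590000 - (-9.291900)·(2.590000 - 6.650000)/(-9.291900 - (28.222500)) = 3.595617; f(t_2) = -3.071539
t_3 = 3.595617 - (-3.071539)·(3.595617 - 2.590000)/(-3.071539 - (-9.291900)) = 4.092178; f(t_3) = 0.745924

4.09218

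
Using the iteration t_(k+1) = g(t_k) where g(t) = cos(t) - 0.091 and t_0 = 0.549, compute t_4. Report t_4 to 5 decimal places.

t_1 = g(0.549000) = 0.762047
t_2 = g(0.762047) = 0.632424
t_3 = g(0.632424) = 0.715597
t_4 = g(0.715597) = 0.663702

0.66370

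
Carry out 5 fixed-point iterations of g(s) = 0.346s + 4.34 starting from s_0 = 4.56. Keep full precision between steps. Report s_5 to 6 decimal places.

6.625791

s_1 = g(4.560000) = 5.917760
s_2 = g(5.917760) = 6.387545
s_3 = g(6.387545) = 6.550091
s_4 = g(6.550091) = 6.606331
s_5 = g(6.606331) = 6.625791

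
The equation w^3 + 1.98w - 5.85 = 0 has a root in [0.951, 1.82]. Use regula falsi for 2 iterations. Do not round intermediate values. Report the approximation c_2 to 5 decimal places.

1.42354

False-position update: c = (a·f(b) − b·f(a))/(f(b) − f(a)); replace the endpoint whose sign matches f(c).
f(0.951000) = -3.106935, f(1.820000) = 3.782168
step 1: c = 1.342913, f(c) = -0.769205 < 0 → new bracket [1.342913, 1.820000]
step 2: c = 1.423543, f(c) = -0.146613 < 0 → new bracket [1.423543, 1.820000]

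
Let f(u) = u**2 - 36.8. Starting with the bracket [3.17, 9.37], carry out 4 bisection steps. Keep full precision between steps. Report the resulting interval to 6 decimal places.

f(3.170000) = -26.751100, f(9.370000) = 50.996900 (opposite signs)
step 1: m = 6.270000, f(m) = 2.512900 > 0 → root in [3.170000, 6.270000]
step 2: m = 4.720000, f(m) = -14.521600 < 0 → root in [4.720000, 6.270000]
step 3: m = 5.495000, f(m) = -6.604975 < 0 → root in [5.495000, 6.270000]
step 4: m = 5.882500, f(m) = -2.196194 < 0 → root in [5.882500, 6.270000]

[5.882500, 6.270000]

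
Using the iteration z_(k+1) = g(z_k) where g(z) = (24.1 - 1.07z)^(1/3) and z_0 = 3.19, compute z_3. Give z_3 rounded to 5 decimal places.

2.76506

z_1 = g(3.190000) = 2.745135
z_2 = g(2.745135) = 2.766031
z_3 = g(2.766031) = 2.765057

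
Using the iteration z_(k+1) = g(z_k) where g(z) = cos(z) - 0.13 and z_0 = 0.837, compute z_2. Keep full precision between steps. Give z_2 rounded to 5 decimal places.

0.72787

z_1 = g(0.837000) = 0.539694
z_2 = g(0.539694) = 0.727866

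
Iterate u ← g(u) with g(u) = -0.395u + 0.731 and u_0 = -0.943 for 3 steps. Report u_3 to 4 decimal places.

0.6144

u_1 = g(-0.943000) = 1.103485
u_2 = g(1.103485) = 0.295123
u_3 = g(0.295123) = 0.614426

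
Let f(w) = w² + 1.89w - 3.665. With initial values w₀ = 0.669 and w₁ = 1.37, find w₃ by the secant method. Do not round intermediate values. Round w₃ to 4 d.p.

1.1890

f(w_0) = -1.953029, f(w_1) = 0.801200
w_2 = 1.370000 - (0.801200)·(1.370000 - 0.669000)/(0.801200 - (-1.953029)) = 1.166080; f(w_2) = -0.101364
w_3 = 1.166080 - (-0.101364)·(1.166080 - 1.370000)/(-0.101364 - (0.801200)) = 1.188982; f(w_3) = -0.004146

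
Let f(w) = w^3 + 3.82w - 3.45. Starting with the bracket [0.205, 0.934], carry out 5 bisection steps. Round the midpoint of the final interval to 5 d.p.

0.78592

f(0.205000) = -2.658285, f(0.934000) = 0.932661 (opposite signs)
step 1: m = 0.569500, f(m) = -1.089804 < 0 → root in [0.569500, 0.934000]
step 2: m = 0.751750, f(m) = -0.153480 < 0 → root in [0.751750, 0.934000]
step 3: m = 0.842875, f(m) = 0.368593 > 0 → root in [0.751750, 0.842875]
step 4: m = 0.797313, f(m) = 0.102591 > 0 → root in [0.751750, 0.797313]
step 5: m = 0.774531, f(m) = -0.026650 < 0 → root in [0.774531, 0.797313]
Midpoint of [0.774531, 0.797313] = 0.785922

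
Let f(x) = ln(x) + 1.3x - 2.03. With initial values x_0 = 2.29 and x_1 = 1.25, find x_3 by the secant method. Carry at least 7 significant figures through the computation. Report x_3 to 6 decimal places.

f(x_0) = 1.775552, f(x_1) = -0.181856
x_2 = 1.250000 - (-0.181856)·(1.250000 - 2.290000)/(-0.181856 - (1.775552)) = 1.346623; f(x_2) = 0.018210
x_3 = 1.346623 - (0.018210)·(1.346623 - 1.250000)/(0.018210 - (-0.181856)) = 1.337828; f(x_3) = 0.000225

1.337828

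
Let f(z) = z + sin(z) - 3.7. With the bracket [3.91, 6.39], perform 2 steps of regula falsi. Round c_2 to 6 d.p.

f(3.910000) = -0.484991, f(6.390000) = 2.796612
step 1: c = 4.276521, f(c) = -0.329983 < 0 → new bracket [4.276521, 6.390000]
step 2: c = 4.499579, f(c) = -0.177862 < 0 → new bracket [4.499579, 6.390000]

4.499579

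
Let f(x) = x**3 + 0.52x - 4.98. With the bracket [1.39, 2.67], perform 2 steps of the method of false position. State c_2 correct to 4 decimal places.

f(1.390000) = -1.571581, f(2.670000) = 15.442563
step 1: c = 1.508232, f(c) = -0.764845 < 0 → new bracket [1.508232, 2.670000]
step 2: c = 1.563057, f(c) = -0.348428 < 0 → new bracket [1.563057, 2.670000]

1.5631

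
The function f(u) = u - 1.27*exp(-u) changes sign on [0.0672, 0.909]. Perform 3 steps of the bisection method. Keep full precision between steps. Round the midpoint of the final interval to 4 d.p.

0.6459

f(0.067200) = -1.120260, f(0.909000) = 0.397283 (opposite signs)
step 1: m = 0.488100, f(m) = -0.291415 < 0 → root in [0.488100, 0.909000]
step 2: m = 0.698550, f(m) = 0.066972 > 0 → root in [0.488100, 0.698550]
step 3: m = 0.593325, f(m) = -0.108334 < 0 → root in [0.593325, 0.698550]
Midpoint of [0.593325, 0.698550] = 0.645938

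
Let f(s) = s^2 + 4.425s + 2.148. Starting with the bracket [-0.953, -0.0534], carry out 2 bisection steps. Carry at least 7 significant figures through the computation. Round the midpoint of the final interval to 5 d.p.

-0.61565

f(-0.953000) = -1.160816, f(-0.053400) = 1.914557 (opposite signs)
step 1: m = -0.503200, f(m) = 0.174550 > 0 → root in [-0.953000, -0.503200]
step 2: m = -0.728100, f(m) = -0.543713 < 0 → root in [-0.728100, -0.503200]
Midpoint of [-0.728100, -0.503200] = -0.615650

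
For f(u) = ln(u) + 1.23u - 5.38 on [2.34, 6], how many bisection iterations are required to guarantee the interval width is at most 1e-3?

12

Initial width b − a = 6 − 2.34 = 3.660000.
After n steps the width is (b−a)/2^n; need (b−a)/2^n ≤ 1e-3.
So n ≥ log₂(3.660000/1e-3) = log₂(3660.0000) ≈ 11.8376.
Hence n = 12.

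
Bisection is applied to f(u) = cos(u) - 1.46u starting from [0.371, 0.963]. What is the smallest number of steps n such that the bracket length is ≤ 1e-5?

16

Initial width b − a = 0.963 − 0.371 = 0.592000.
After n steps the width is (b−a)/2^n; need (b−a)/2^n ≤ 1e-5.
So n ≥ log₂(0.592000/1e-5) = log₂(59200.0000) ≈ 15.8533.
Hence n = 16.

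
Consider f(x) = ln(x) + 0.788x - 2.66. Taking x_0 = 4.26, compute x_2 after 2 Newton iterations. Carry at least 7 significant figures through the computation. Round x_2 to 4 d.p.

2.3102

f'(x) = 1/x + 0.788
x_0 = 4.260000: f = 2.146149, f' = 1.022742 → x_1 = 4.260000 - (2.146149)/(1.022742) = 2.161573
x_1 = 2.161573: f = -0.185845, f' = 1.250626 → x_2 = 2.161573 - (-0.185845)/(1.250626) = 2.310174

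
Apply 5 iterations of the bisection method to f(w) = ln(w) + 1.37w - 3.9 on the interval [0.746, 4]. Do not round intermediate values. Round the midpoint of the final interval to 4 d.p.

f(0.746000) = -3.171010, f(4.000000) = 2.966294 (opposite signs)
step 1: m = 2.373000, f(m) = 0.215165 > 0 → root in [0.746000, 2.373000]
step 2: m = 1.559500, f(m) = -1.319120 < 0 → root in [1.559500, 2.373000]
step 3: m = 1.966250, f(m) = -0.530109 < 0 → root in [1.966250, 2.373000]
step 4: m = 2.169625, f(m) = -0.153059 < 0 → root in [2.169625, 2.373000]
step 5: m = 2.271313, f(m) = 0.032056 > 0 → root in [2.169625, 2.271313]
Midpoint of [2.169625, 2.271313] = 2.220469

2.2205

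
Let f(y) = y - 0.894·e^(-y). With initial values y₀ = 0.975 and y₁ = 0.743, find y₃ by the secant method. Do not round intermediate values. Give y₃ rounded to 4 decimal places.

0.5281

f(y_0) = 0.637790, f(y_1) = 0.317738
y_2 = 0.743000 - (0.317738)·(0.743000 - 0.975000)/(0.317738 - (0.637790)) = 0.512678; f(y_2) = -0.022730
y_3 = 0.512678 - (-0.022730)·(0.512678 - 0.743000)/(-0.022730 - (0.317738)) = 0.528054; f(y_3) = 0.000816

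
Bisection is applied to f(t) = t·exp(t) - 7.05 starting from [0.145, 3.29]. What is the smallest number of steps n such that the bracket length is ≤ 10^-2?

9

Initial width b − a = 3.29 − 0.145 = 3.145000.
After n steps the width is (b−a)/2^n; need (b−a)/2^n ≤ 10^-2.
So n ≥ log₂(3.145000/10^-2) = log₂(314.5000) ≈ 8.2969.
Hence n = 9.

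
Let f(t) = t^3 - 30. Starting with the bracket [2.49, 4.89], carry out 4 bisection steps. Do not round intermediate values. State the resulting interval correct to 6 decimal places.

f(2.490000) = -14.561751, f(4.890000) = 86.930169 (opposite signs)
step 1: m = 3.690000, f(m) = 20.243409 > 0 → root in [2.490000, 3.690000]
step 2: m = 3.090000, f(m) = -0.496371 < 0 → root in [3.090000, 3.690000]
step 3: m = 3.390000, f(m) = 8.958219 > 0 → root in [3.090000, 3.390000]
step 4: m = 3.240000, f(m) = 4.012224 > 0 → root in [3.090000, 3.240000]

[3.090000, 3.240000]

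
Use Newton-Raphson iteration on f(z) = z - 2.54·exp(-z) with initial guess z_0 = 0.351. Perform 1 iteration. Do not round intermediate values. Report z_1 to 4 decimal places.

0.8664

f'(z) = 1 + 2.54·exp(-z)
z_0 = 0.351000: f = -1.437119, f' = 2.788119 → z_1 = 0.351000 - (-1.437119)/(2.788119) = 0.866444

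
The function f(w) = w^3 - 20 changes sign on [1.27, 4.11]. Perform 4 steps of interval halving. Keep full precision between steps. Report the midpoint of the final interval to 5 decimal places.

2.77875

f(1.270000) = -17.951617, f(4.110000) = 49.426531 (opposite signs)
step 1: m = 2.690000, f(m) = -0.534891 < 0 → root in [2.690000, 4.110000]
step 2: m = 3.400000, f(m) = 19.304000 > 0 → root in [2.690000, 3.400000]
step 3: m = 3.045000, f(m) = 8.233316 > 0 → root in [2.690000, 3.045000]
step 4: m = 2.867500, f(m) = 3.578180 > 0 → root in [2.690000, 2.867500]
Midpoint of [2.690000, 2.867500] = 2.778750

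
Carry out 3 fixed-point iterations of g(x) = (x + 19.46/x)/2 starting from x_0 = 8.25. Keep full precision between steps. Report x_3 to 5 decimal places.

x_1 = g(8.250000) = 5.304394
x_2 = g(5.304394) = 4.486525
x_3 = g(4.486525) = 4.411979

4.41198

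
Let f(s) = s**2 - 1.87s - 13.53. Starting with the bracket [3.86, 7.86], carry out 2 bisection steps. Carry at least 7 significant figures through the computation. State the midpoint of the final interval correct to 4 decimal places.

4.3600

f(3.860000) = -5.848600, f(7.860000) = 33.551400 (opposite signs)
step 1: m = 5.860000, f(m) = 9.851400 > 0 → root in [3.860000, 5.860000]
step 2: m = 4.860000, f(m) = 1.001400 > 0 → root in [3.860000, 4.860000]
Midpoint of [3.860000, 4.860000] = 4.360000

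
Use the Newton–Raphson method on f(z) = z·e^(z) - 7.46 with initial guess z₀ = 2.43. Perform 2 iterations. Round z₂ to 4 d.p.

f'(z) = (z + 1)·e^(z)
z_0 = 2.430000: f = 20.142083, f' = 38.960966 → z_1 = 2.430000 - (20.142083)/(38.960966) = 1.913019
z_1 = 1.913019: f = 5.497846, f' = 19.731352 → z_2 = 1.913019 - (5.497846)/(19.731352) = 1.634384

1.6344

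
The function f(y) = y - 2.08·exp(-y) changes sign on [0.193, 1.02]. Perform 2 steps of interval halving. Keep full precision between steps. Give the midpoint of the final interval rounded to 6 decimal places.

0.916625

f(0.193000) = -1.521923, f(1.020000) = 0.269963 (opposite signs)
step 1: m = 0.606500, f(m) = -0.527632 < 0 → root in [0.606500, 1.020000]
step 2: m = 0.813250, f(m) = -0.109052 < 0 → root in [0.813250, 1.020000]
Midpoint of [0.813250, 1.020000] = 0.916625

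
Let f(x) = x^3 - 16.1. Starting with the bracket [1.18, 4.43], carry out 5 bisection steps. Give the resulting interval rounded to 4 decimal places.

f(1.180000) = -14.456968, f(4.430000) = 70.838307 (opposite signs)
step 1: m = 2.805000, f(m) = 5.969810 > 0 → root in [1.180000, 2.805000]
step 2: m = 1.992500, f(m) = -8.189663 < 0 → root in [1.992500, 2.805000]
step 3: m = 2.398750, f(m) = -2.297589 < 0 → root in [2.398750, 2.805000]
step 4: m = 2.601875, f(m) = 1.514052 > 0 → root in [2.398750, 2.601875]
step 5: m = 2.500312, f(m) = -0.469140 < 0 → root in [2.500312, 2.601875]

[2.5003, 2.6019]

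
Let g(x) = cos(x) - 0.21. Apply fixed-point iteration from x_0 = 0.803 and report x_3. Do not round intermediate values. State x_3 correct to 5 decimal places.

0.57078

x_1 = g(0.803000) = 0.484552
x_2 = g(0.484552) = 0.674884
x_3 = g(0.674884) = 0.570779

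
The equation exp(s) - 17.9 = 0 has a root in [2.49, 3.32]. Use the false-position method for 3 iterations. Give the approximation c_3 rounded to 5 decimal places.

f(2.490000) = -5.838724, f(3.320000) = 9.760351
step 1: c = 2.800668, f(c) = -1.444357 < 0 → new bracket [2.800668, 3.320000]
step 2: c = 2.867614, f(c) = -0.305021 < 0 → new bracket [2.867614, 3.320000]
step 3: c = 2.881323, f(c) = -0.062148 < 0 → new bracket [2.881323, 3.320000]

2.88132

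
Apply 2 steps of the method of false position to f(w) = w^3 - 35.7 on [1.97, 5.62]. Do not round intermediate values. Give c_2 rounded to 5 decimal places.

f(1.970000) = -28.054627, f(5.620000) = 141.804328
step 1: c = 2.572850, f(c) = -18.668882 < 0 → new bracket [2.572850, 5.620000]
step 2: c = 2.927344, f(c) = -10.614581 < 0 → new bracket [2.927344, 5.620000]

2.92734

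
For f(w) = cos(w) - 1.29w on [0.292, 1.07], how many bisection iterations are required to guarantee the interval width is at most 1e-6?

Initial width b − a = 1.07 − 0.292 = 0.778000.
After n steps the width is (b−a)/2^n; need (b−a)/2^n ≤ 1e-6.
So n ≥ log₂(0.778000/1e-6) = log₂(778000.0000) ≈ 19.5694.
Hence n = 20.

20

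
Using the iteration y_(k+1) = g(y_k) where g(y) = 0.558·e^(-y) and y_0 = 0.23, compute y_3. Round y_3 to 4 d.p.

y_1 = g(0.230000) = 0.443350
y_2 = g(0.443350) = 0.358171
y_3 = g(0.358171) = 0.390016

0.3900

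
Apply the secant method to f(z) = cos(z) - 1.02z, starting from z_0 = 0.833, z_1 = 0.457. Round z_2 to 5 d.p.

f(z_0) = -0.177001, f(z_1) = 0.431240
z_2 = 0.457000 - (0.431240)·(0.457000 - 0.833000)/(0.431240 - (-0.177001)) = 0.723582; f(z_2) = 0.011385

0.72358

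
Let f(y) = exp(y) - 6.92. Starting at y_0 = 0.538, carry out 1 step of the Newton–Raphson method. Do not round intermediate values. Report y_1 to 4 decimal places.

Newton update: y ← y − f(y)/f'(y).
f'(y) = exp(y)
y_0 = 0.538000: f = -5.207422, f' = 1.712578 → y_1 = 0.538000 - (-5.207422)/(1.712578) = 3.578691

3.5787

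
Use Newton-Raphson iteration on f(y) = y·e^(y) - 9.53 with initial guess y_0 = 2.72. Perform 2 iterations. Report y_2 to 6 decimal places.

1.823187

Newton update: y ← y − f(y)/f'(y).
f'(y) = (y + 1)·e^(y)
y_0 = 2.720000: f = 31.760477, f' = 56.470799 → y_1 = 2.720000 - (31.760477)/(56.470799) = 2.157577
y_1 = 2.157577: f = 9.133371, f' = 27.313524 → y_2 = 2.157577 - (9.133371)/(27.313524) = 1.823187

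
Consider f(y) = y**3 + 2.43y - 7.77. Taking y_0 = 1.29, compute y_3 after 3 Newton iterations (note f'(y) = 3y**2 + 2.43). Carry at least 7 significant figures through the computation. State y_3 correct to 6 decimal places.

Newton update: y ← y − f(y)/f'(y).
y_0 = 1.290000: f = -2.488611, f' = 7.422300 → y_1 = 1.290000 - (-2.488611)/(7.422300) = 1.625288
y_1 = 1.625288: f = 0.472751, f' = 10.354687 → y_2 = 1.625288 - (0.472751)/(10.354687) = 1.579633
y_2 = 1.579633: f = 0.010068, f' = 9.915717 → y_3 = 1.579633 - (0.010068)/(9.915717) = 1.578617

1.578617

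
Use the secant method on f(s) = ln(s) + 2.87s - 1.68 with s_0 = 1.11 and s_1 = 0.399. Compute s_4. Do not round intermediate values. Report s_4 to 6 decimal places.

f(s_0) = 1.610060, f(s_1) = -1.453664
s_2 = 0.399000 - (-1.453664)·(0.399000 - 1.110000)/(-1.453664 - (1.610060)) = 0.736353; f(s_2) = 0.127285
s_3 = 0.736353 - (0.127285)·(0.736353 - 0.399000)/(0.127285 - (-1.453664)) = 0.709192; f(s_3) = 0.011750
s_4 = 0.709192 - (0.011750)·(0.709192 - 0.736353)/(0.011750 - (0.127285)) = 0.706429; f(s_4) = -0.000080

0.706429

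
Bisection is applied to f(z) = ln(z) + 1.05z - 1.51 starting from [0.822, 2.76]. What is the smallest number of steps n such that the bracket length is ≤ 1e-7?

Initial width b − a = 2.76 − 0.822 = 1.938000.
After n steps the width is (b−a)/2^n; need (b−a)/2^n ≤ 1e-7.
So n ≥ log₂(1.938000/1e-7) = log₂(19380000.0000) ≈ 24.2081.
Hence n = 25.

25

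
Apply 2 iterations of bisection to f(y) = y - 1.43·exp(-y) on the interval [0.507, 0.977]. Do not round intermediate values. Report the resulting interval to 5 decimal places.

f(0.507000) = -0.354289, f(0.977000) = 0.438693 (opposite signs)
step 1: m = 0.742000, f(m) = 0.061090 > 0 → root in [0.507000, 0.742000]
step 2: m = 0.624500, f(m) = -0.141307 < 0 → root in [0.624500, 0.742000]

[0.62450, 0.74200]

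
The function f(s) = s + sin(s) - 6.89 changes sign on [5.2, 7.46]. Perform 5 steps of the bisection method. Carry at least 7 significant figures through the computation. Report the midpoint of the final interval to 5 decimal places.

f(5.200000) = -2.573455, f(7.460000) = 1.493388 (opposite signs)
step 1: m = 6.330000, f(m) = -0.513202 < 0 → root in [6.330000, 7.460000]
step 2: m = 6.895000, f(m) = 0.579354 > 0 → root in [6.330000, 6.895000]
step 3: m = 6.612500, f(m) = 0.045895 > 0 → root in [6.330000, 6.612500]
step 4: m = 6.471250, f(m) = -0.231792 < 0 → root in [6.471250, 6.612500]
step 5: m = 6.541875, f(m) = -0.092311 < 0 → root in [6.541875, 6.612500]
Midpoint of [6.541875, 6.612500] = 6.577187

6.57719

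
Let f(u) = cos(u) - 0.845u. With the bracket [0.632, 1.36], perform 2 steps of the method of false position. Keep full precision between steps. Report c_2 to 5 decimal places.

0.81170

f(0.632000) = 0.272808, f(1.360000) = -0.939961
step 1: c = 0.795761, f(c) = 0.027324 > 0 → new bracket [0.795761, 1.360000]
step 2: c = 0.811699, f(c) = 0.002381 > 0 → new bracket [0.811699, 1.360000]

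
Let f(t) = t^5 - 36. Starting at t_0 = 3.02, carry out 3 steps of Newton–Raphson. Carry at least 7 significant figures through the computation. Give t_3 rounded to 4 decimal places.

Newton update: t ← t − f(t)/f'(t).
f'(t) = 5t^4
t_0 = 3.020000: f = 215.208722, f' = 415.908481 → t_1 = 3.020000 - (215.208722)/(415.908481) = 2.502558
t_1 = 2.502558: f = 62.156786, f' = 196.112947 → t_2 = 2.502558 - (62.156786)/(196.112947) = 2.185614
t_2 = 2.185614: f = 13.873174, f' = 114.094212 → t_3 = 2.185614 - (13.873174)/(114.094212) = 2.064020

2.0640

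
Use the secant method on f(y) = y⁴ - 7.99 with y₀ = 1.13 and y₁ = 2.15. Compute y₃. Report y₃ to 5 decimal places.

f(y_0) = -6.359526, f(y_1) = 13.377506
y_2 = 2.150000 - (13.377506)·(2.150000 - 1.130000)/(13.377506 - (-6.359526)) = 1.458657; f(y_2) = -3.462975
y_3 = 1.458657 - (-3.462975)·(1.458657 - 2.150000)/(-3.462975 - (13.377506)) = 1.600821; f(y_3) = -1.422943

1.60082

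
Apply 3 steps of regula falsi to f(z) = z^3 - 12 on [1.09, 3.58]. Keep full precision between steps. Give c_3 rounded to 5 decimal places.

2.17535

f(1.090000) = -10.704971, f(3.580000) = 33.882712
step 1: c = 1.687819, f(c) = -7.191852 < 0 → new bracket [1.687819, 3.580000]
step 2: c = 2.019126, f(c) = -3.768285 < 0 → new bracket [2.019126, 3.580000]
step 3: c = 2.175346, f(c) = -1.705986 < 0 → new bracket [2.175346, 3.580000]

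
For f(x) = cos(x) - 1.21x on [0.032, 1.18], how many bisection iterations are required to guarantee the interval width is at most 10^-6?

Initial width b − a = 1.18 − 0.032 = 1.148000.
After n steps the width is (b−a)/2^n; need (b−a)/2^n ≤ 10^-6.
So n ≥ log₂(1.148000/10^-6) = log₂(1148000.0000) ≈ 20.1307.
Hence n = 21.

21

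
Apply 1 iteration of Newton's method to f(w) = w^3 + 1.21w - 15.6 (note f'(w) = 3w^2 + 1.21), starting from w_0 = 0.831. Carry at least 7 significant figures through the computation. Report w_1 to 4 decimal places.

w_0 = 0.831000: f = -14.020634, f' = 3.281683 → w_1 = 0.831000 - (-14.020634)/(3.281683) = 5.103391

5.1034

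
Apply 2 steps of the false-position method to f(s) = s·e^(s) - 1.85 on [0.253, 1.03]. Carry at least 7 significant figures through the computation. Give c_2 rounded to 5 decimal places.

f(0.253000) = -1.524166, f(1.030000) = 1.035098
step 1: c = 0.715741, f(c) = -0.385806 < 0 → new bracket [0.715741, 1.030000]
step 2: c = 0.801069, f(c) = -0.065280 < 0 → new bracket [0.801069, 1.030000]

0.80107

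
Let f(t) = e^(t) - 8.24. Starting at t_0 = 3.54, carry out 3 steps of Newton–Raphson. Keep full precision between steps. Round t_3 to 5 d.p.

Newton update: t ← t − f(t)/f'(t).
f'(t) = e^(t)
t_0 = 3.540000: f = 26.226919, f' = 34.466919 → t_1 = 3.540000 - (26.226919)/(34.466919) = 2.779070
t_1 = 2.779070: f = 7.864034, f' = 16.104034 → t_2 = 2.779070 - (7.864034)/(16.104034) = 2.290743
t_2 = 2.290743: f = 1.642276, f' = 9.882276 → t_3 = 2.290743 - (1.642276)/(9.882276) = 2.124559

2.12456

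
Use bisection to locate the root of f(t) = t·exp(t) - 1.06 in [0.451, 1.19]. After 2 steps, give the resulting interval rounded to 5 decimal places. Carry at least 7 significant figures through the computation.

f(0.451000) = -0.351984, f(1.190000) = 2.851627 (opposite signs)
step 1: m = 0.820500, f(m) = 0.803877 > 0 → root in [0.451000, 0.820500]
step 2: m = 0.635750, f(m) = 0.140574 > 0 → root in [0.451000, 0.635750]

[0.45100, 0.63575]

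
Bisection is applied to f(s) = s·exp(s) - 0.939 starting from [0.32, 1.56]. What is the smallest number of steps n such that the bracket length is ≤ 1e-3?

11

Initial width b − a = 1.56 − 0.32 = 1.240000.
After n steps the width is (b−a)/2^n; need (b−a)/2^n ≤ 1e-3.
So n ≥ log₂(1.240000/1e-3) = log₂(1240.0000) ≈ 10.2761.
Hence n = 11.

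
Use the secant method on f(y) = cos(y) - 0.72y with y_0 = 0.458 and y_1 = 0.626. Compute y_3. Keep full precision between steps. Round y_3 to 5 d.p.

Secant update: y_(k+1) = y_k − f(y_k)·(y_k − y_(k-1))/(f(y_k) − f(y_(k-1))).
f(y_0) = 0.567179, f(y_1) = 0.359658
y_2 = 0.626000 - (0.359658)·(0.626000 - 0.458000)/(0.359658 - (0.567179)) = 0.917163; f(y_2) = -0.052283
y_3 = 0.917163 - (-0.052283)·(0.917163 - 0.626000)/(-0.052283 - (0.359658)) = 0.880209; f(y_3) = 0.003239

0.88021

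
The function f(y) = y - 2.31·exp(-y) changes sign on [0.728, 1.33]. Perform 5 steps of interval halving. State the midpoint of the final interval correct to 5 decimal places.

f(0.728000) = -0.387438, f(1.330000) = 0.719058 (opposite signs)
step 1: m = 1.029000, f(m) = 0.203489 > 0 → root in [0.728000, 1.029000]
step 2: m = 0.878500, f(m) = -0.081087 < 0 → root in [0.878500, 1.029000]
step 3: m = 0.953750, f(m) = 0.063722 > 0 → root in [0.878500, 0.953750]
step 4: m = 0.916125, f(m) = -0.008028 < 0 → root in [0.916125, 0.953750]
step 5: m = 0.934937, f(m) = 0.028007 > 0 → root in [0.916125, 0.934937]
Midpoint of [0.916125, 0.934937] = 0.925531

0.92553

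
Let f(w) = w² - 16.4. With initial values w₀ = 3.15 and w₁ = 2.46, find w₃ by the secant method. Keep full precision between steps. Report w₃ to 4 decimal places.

f(w_0) = -6.477500, f(w_1) = -10.348400
w_2 = 2.460000 - (-10.348400)·(2.460000 - 3.150000)/(-10.348400 - (-6.477500)) = 4.304635; f(w_2) = 2.129879
w_3 = 4.304635 - (2.129879)·(4.304635 - 2.460000)/(2.129879 - (-10.348400)) = 3.989780; f(w_3) = -0.481659

3.9898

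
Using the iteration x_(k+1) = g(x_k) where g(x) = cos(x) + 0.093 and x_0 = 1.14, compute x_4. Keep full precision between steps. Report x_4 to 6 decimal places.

0.881738

x_1 = g(1.140000) = 0.510595
x_2 = g(0.510595) = 0.965454
x_3 = g(0.965454) = 0.662044
x_4 = g(0.662044) = 0.881738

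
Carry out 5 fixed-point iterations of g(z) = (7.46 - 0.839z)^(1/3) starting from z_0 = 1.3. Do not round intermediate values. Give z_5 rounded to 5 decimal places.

z_1 = g(1.300000) = 1.853662
z_2 = g(1.853662) = 1.807456
z_3 = g(1.807456) = 1.811403
z_4 = g(1.811403) = 1.811067
z_5 = g(1.811067) = 1.811096

1.81110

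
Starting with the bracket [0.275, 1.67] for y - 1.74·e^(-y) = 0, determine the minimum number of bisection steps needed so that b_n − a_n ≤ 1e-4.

14

Initial width b − a = 1.67 − 0.275 = 1.395000.
After n steps the width is (b−a)/2^n; need (b−a)/2^n ≤ 1e-4.
So n ≥ log₂(1.395000/1e-4) = log₂(13950.0000) ≈ 13.7680.
Hence n = 14.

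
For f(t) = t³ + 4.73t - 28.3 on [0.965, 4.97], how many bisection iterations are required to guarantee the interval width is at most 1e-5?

Initial width b − a = 4.97 − 0.965 = 4.005000.
After n steps the width is (b−a)/2^n; need (b−a)/2^n ≤ 1e-5.
So n ≥ log₂(4.005000/1e-5) = log₂(400500.0000) ≈ 18.6114.
Hence n = 19.

19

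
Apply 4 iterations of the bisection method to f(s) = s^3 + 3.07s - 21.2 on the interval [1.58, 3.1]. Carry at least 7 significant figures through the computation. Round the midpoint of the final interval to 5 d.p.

2.38750

f(1.580000) = -12.405088, f(3.100000) = 18.108000 (opposite signs)
step 1: m = 2.340000, f(m) = -1.203296 < 0 → root in [2.340000, 3.100000]
step 2: m = 2.720000, f(m) = 7.274048 > 0 → root in [2.340000, 2.720000]
step 3: m = 2.530000, f(m) = 2.761377 > 0 → root in [2.340000, 2.530000]
step 4: m = 2.435000, f(m) = 0.713113 > 0 → root in [2.340000, 2.435000]
Midpoint of [2.340000, 2.435000] = 2.387500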